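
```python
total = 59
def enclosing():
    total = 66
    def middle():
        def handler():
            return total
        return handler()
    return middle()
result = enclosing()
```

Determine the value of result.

Step 1: enclosing() defines total = 66. middle() and handler() have no local total.
Step 2: handler() checks local (none), enclosing middle() (none), enclosing enclosing() and finds total = 66.
Step 3: result = 66

The answer is 66.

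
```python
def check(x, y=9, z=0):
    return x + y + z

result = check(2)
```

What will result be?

Step 1: check(2) uses defaults y = 9, z = 0.
Step 2: Returns 2 + 9 + 0 = 11.
Step 3: result = 11

The answer is 11.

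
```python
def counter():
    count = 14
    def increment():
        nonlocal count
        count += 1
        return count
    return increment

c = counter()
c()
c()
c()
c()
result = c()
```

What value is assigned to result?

Step 1: counter() creates closure with count = 14.
Step 2: Each c() call increments count via nonlocal. After 5 calls: 14 + 5 = 19.
Step 3: result = 19

The answer is 19.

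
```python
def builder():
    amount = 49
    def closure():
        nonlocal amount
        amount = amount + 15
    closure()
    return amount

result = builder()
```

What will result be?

Step 1: builder() sets amount = 49.
Step 2: closure() uses nonlocal to modify amount in builder's scope: amount = 49 + 15 = 64.
Step 3: builder() returns the modified amount = 64

The answer is 64.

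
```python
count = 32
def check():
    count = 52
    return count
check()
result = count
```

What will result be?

Step 1: count = 32 globally.
Step 2: check() creates a LOCAL count = 52 (no global keyword!).
Step 3: The global count is unchanged. result = 32

The answer is 32.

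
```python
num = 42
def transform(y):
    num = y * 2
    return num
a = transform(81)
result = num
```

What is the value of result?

Step 1: Global num = 42.
Step 2: transform(81) creates local num = 81 * 2 = 162.
Step 3: Global num unchanged because no global keyword. result = 42

The answer is 42.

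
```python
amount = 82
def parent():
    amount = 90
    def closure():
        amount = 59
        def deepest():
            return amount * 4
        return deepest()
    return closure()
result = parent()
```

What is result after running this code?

Step 1: deepest() looks up amount through LEGB: not local, finds amount = 59 in enclosing closure().
Step 2: Returns 59 * 4 = 236.
Step 3: result = 236

The answer is 236.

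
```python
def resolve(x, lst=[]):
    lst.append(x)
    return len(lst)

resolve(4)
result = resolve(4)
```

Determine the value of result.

Step 1: Mutable default list persists between calls.
Step 2: First call: lst = [4], len = 1. Second call: lst = [4, 4], len = 2.
Step 3: result = 2

The answer is 2.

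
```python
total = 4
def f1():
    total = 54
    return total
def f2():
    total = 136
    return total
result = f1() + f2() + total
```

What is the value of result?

Step 1: Each function shadows global total with its own local.
Step 2: f1() returns 54, f2() returns 136.
Step 3: Global total = 4 is unchanged. result = 54 + 136 + 4 = 194

The answer is 194.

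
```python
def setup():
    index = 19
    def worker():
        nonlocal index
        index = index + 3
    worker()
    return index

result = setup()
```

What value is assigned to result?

Step 1: setup() sets index = 19.
Step 2: worker() uses nonlocal to modify index in setup's scope: index = 19 + 3 = 22.
Step 3: setup() returns the modified index = 22

The answer is 22.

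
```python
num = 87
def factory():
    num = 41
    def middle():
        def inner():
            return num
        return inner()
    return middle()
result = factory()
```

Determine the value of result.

Step 1: factory() defines num = 41. middle() and inner() have no local num.
Step 2: inner() checks local (none), enclosing middle() (none), enclosing factory() and finds num = 41.
Step 3: result = 41

The answer is 41.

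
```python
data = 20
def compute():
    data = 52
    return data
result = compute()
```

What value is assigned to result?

Step 1: Global data = 20.
Step 2: compute() creates local data = 52, shadowing the global.
Step 3: Returns local data = 52. result = 52

The answer is 52.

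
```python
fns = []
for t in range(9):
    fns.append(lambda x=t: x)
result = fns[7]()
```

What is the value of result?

Step 1: Default argument x=t captures t's value at each iteration.
Step 2: fns[7] captured x = 7 when t was 7.
Step 3: result = 7

The answer is 7.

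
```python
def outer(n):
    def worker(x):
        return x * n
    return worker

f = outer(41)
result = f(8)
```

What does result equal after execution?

Step 1: outer(41) creates a closure capturing n = 41.
Step 2: f(8) computes 8 * 41 = 328.
Step 3: result = 328

The answer is 328.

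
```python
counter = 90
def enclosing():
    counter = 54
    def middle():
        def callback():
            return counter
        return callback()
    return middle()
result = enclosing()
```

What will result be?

Step 1: enclosing() defines counter = 54. middle() and callback() have no local counter.
Step 2: callback() checks local (none), enclosing middle() (none), enclosing enclosing() and finds counter = 54.
Step 3: result = 54

The answer is 54.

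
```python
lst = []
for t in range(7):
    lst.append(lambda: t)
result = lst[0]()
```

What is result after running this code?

Step 1: The loop creates 7 lambdas, all referencing the same variable t.
Step 2: After the loop, t = 6 (final value).
Step 3: lst[0]() looks up t at call time and finds 6. This is the late binding gotcha. result = 6

The answer is 6.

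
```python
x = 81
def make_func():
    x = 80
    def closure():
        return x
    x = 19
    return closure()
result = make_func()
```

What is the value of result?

Step 1: make_func() sets x = 80, then later x = 19.
Step 2: closure() is called after x is reassigned to 19. Closures capture variables by reference, not by value.
Step 3: result = 19

The answer is 19.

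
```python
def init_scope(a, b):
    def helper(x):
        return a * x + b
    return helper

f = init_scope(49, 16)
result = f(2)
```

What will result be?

Step 1: init_scope(49, 16) captures a = 49, b = 16.
Step 2: f(2) computes 49 * 2 + 16 = 114.
Step 3: result = 114

The answer is 114.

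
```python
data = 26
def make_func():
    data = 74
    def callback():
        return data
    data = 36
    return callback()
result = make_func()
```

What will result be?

Step 1: make_func() sets data = 74, then later data = 36.
Step 2: callback() is called after data is reassigned to 36. Closures capture variables by reference, not by value.
Step 3: result = 36

The answer is 36.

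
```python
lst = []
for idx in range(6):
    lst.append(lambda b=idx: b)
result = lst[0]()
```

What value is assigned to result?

Step 1: Default argument b=idx captures idx's value at each iteration.
Step 2: lst[0] captured b = 0 when idx was 0.
Step 3: result = 0

The answer is 0.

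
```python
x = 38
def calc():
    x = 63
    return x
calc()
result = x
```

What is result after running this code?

Step 1: x = 38 globally.
Step 2: calc() creates a LOCAL x = 63 (no global keyword!).
Step 3: The global x is unchanged. result = 38

The answer is 38.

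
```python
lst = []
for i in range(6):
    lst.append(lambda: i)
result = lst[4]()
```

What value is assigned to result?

Step 1: The loop creates 6 lambdas, all referencing the same variable i.
Step 2: After the loop, i = 5 (final value).
Step 3: lst[4]() looks up i at call time and finds 5. This is the late binding gotcha. result = 5

The answer is 5.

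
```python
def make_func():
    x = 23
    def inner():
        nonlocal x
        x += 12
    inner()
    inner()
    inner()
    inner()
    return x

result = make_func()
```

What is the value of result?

Step 1: x starts at 23.
Step 2: inner() is called 4 times, each adding 12.
Step 3: x = 23 + 12 * 4 = 71

The answer is 71.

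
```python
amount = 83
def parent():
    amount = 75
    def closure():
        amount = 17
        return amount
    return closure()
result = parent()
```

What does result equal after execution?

Step 1: Three scopes define amount: global (83), parent (75), closure (17).
Step 2: closure() has its own local amount = 17, which shadows both enclosing and global.
Step 3: result = 17 (local wins in LEGB)

The answer is 17.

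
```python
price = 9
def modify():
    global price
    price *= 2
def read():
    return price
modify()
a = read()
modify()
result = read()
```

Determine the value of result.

Step 1: price = 9.
Step 2: First modify(): price = 9 * 2 = 18.
Step 3: Second modify(): price = 18 * 2 = 36.
Step 4: read() returns 36

The answer is 36.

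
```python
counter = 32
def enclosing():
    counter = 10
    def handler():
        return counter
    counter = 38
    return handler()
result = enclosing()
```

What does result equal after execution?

Step 1: enclosing() sets counter = 10, then later counter = 38.
Step 2: handler() is called after counter is reassigned to 38. Closures capture variables by reference, not by value.
Step 3: result = 38

The answer is 38.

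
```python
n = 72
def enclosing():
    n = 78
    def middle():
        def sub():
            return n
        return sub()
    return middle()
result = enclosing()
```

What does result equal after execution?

Step 1: enclosing() defines n = 78. middle() and sub() have no local n.
Step 2: sub() checks local (none), enclosing middle() (none), enclosing enclosing() and finds n = 78.
Step 3: result = 78

The answer is 78.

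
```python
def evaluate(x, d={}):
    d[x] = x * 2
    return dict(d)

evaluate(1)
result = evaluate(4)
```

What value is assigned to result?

Step 1: Mutable default dict is shared across calls.
Step 2: First call adds 1: 2. Second call adds 4: 8.
Step 3: result = {1: 2, 4: 8}

The answer is {1: 2, 4: 8}.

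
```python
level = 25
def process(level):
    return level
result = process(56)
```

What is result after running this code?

Step 1: Global level = 25.
Step 2: process(56) takes parameter level = 56, which shadows the global.
Step 3: result = 56

The answer is 56.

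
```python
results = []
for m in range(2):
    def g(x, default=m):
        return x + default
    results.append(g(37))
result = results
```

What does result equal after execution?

Step 1: Default argument default=m is evaluated at function definition time.
Step 2: Each iteration creates g with default = current m value.
Step 3: g(37) returns 37 + default. results = [37, 38]

The answer is [37, 38].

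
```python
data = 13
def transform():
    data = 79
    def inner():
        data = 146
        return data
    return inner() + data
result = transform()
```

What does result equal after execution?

Step 1: transform() has local data = 79. inner() has local data = 146.
Step 2: inner() returns its local data = 146.
Step 3: transform() returns 146 + its own data (79) = 225

The answer is 225.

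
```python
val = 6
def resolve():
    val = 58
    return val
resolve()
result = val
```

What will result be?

Step 1: Global val = 6.
Step 2: resolve() creates local val = 58 (shadow, not modification).
Step 3: After resolve() returns, global val is unchanged. result = 6

The answer is 6.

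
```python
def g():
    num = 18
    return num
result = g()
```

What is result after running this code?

Step 1: g() defines num = 18 in its local scope.
Step 2: return num finds the local variable num = 18.
Step 3: result = 18

The answer is 18.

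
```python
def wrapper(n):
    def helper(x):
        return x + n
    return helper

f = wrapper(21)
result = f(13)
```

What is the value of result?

Step 1: wrapper(21) creates a closure that captures n = 21.
Step 2: f(13) calls the closure with x = 13, returning 13 + 21 = 34.
Step 3: result = 34

The answer is 34.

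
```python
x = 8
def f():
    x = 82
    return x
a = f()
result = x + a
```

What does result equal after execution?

Step 1: Global x = 8. f() returns local x = 82.
Step 2: a = 82. Global x still = 8.
Step 3: result = 8 + 82 = 90

The answer is 90.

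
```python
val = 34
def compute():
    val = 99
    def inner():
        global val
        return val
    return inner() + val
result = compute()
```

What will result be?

Step 1: Global val = 34. compute() shadows with local val = 99.
Step 2: inner() uses global keyword, so inner() returns global val = 34.
Step 3: compute() returns 34 + 99 = 133

The answer is 133.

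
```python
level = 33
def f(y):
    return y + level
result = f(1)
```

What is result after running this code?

Step 1: level = 33 is defined globally.
Step 2: f(1) uses parameter y = 1 and looks up level from global scope = 33.
Step 3: result = 1 + 33 = 34

The answer is 34.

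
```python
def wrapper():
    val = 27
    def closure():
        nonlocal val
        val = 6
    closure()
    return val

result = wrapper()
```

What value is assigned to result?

Step 1: wrapper() sets val = 27.
Step 2: closure() uses nonlocal to reassign val = 6.
Step 3: result = 6

The answer is 6.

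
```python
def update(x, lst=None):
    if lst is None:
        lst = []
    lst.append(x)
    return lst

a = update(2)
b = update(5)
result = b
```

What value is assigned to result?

Step 1: None default with guard creates a NEW list each call.
Step 2: a = [2] (fresh list). b = [5] (another fresh list).
Step 3: result = [5] (this is the fix for mutable default)

The answer is [5].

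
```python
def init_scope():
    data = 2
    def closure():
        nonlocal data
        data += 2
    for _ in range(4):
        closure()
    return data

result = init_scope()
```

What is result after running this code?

Step 1: data = 2.
Step 2: closure() is called 4 times in a loop, each adding 2 via nonlocal.
Step 3: data = 2 + 2 * 4 = 10

The answer is 10.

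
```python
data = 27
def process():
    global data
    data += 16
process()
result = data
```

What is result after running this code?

Step 1: data = 27 globally.
Step 2: process() modifies global data: data += 16 = 43.
Step 3: result = 43

The answer is 43.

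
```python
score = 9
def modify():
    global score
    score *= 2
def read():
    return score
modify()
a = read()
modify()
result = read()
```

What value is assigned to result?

Step 1: score = 9.
Step 2: First modify(): score = 9 * 2 = 18.
Step 3: Second modify(): score = 18 * 2 = 36.
Step 4: read() returns 36

The answer is 36.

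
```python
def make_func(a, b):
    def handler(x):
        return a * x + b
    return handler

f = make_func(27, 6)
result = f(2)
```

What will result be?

Step 1: make_func(27, 6) captures a = 27, b = 6.
Step 2: f(2) computes 27 * 2 + 6 = 60.
Step 3: result = 60

The answer is 60.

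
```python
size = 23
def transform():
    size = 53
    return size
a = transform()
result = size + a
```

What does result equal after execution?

Step 1: Global size = 23. transform() returns local size = 53.
Step 2: a = 53. Global size still = 23.
Step 3: result = 23 + 53 = 76

The answer is 76.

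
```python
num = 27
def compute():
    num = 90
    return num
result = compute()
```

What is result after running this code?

Step 1: Global num = 27.
Step 2: compute() creates local num = 90, shadowing the global.
Step 3: Returns local num = 90. result = 90

The answer is 90.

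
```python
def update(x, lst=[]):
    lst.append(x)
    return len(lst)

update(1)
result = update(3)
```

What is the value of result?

Step 1: Mutable default list persists between calls.
Step 2: First call: lst = [1], len = 1. Second call: lst = [1, 3], len = 2.
Step 3: result = 2

The answer is 2.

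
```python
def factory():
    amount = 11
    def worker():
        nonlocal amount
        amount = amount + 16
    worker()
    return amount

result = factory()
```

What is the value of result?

Step 1: factory() sets amount = 11.
Step 2: worker() uses nonlocal to modify amount in factory's scope: amount = 11 + 16 = 27.
Step 3: factory() returns the modified amount = 27

The answer is 27.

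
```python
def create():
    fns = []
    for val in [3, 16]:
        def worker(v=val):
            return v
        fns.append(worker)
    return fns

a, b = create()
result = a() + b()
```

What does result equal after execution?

Step 1: Default argument v=val captures val at each iteration.
Step 2: a() returns 3 (captured at first iteration), b() returns 16 (captured at second).
Step 3: result = 3 + 16 = 19

The answer is 19.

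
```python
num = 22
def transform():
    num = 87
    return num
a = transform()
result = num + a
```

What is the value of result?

Step 1: Global num = 22. transform() returns local num = 87.
Step 2: a = 87. Global num still = 22.
Step 3: result = 22 + 87 = 109

The answer is 109.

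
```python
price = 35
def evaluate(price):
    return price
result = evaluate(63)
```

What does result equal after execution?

Step 1: Global price = 35.
Step 2: evaluate(63) takes parameter price = 63, which shadows the global.
Step 3: result = 63

The answer is 63.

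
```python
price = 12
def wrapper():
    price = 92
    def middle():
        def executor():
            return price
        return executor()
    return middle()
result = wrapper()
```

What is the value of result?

Step 1: wrapper() defines price = 92. middle() and executor() have no local price.
Step 2: executor() checks local (none), enclosing middle() (none), enclosing wrapper() and finds price = 92.
Step 3: result = 92

The answer is 92.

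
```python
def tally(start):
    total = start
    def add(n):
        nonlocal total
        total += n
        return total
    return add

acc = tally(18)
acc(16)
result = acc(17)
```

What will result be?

Step 1: tally(18) creates closure with total = 18.
Step 2: First acc(16): total = 18 + 16 = 34.
Step 3: Second acc(17): total = 34 + 17 = 51. result = 51

The answer is 51.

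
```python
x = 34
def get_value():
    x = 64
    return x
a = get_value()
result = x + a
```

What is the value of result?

Step 1: Global x = 34. get_value() returns local x = 64.
Step 2: a = 64. Global x still = 34.
Step 3: result = 34 + 64 = 98

The answer is 98.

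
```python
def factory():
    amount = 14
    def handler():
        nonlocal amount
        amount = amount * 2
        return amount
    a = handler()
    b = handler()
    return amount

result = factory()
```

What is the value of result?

Step 1: amount starts at 14.
Step 2: First handler(): amount = 14 * 2 = 28.
Step 3: Second handler(): amount = 28 * 2 = 56.
Step 4: result = 56

The answer is 56.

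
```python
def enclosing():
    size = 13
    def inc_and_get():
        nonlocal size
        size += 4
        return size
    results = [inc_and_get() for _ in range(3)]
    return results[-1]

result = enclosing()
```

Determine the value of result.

Step 1: size = 13.
Step 2: Three calls to inc_and_get(), each adding 4.
Step 3: Last value = 13 + 4 * 3 = 25

The answer is 25.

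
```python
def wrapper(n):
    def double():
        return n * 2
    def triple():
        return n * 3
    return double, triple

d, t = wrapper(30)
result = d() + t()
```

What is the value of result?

Step 1: Both closures capture the same n = 30.
Step 2: d() = 30 * 2 = 60, t() = 30 * 3 = 90.
Step 3: result = 60 + 90 = 150

The answer is 150.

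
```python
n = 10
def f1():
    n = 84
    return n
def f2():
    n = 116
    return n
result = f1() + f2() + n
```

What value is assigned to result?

Step 1: Each function shadows global n with its own local.
Step 2: f1() returns 84, f2() returns 116.
Step 3: Global n = 10 is unchanged. result = 84 + 116 + 10 = 210

The answer is 210.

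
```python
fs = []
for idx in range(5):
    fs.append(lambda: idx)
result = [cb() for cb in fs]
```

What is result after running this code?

Step 1: All 5 lambdas share the same variable idx.
Step 2: After the loop, idx = 4.
Step 3: Each call returns 4. result = [4, 4, 4, 4, 4]

The answer is [4, 4, 4, 4, 4].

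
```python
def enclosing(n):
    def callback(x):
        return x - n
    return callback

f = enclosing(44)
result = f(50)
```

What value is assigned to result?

Step 1: enclosing(44) creates a closure capturing n = 44.
Step 2: f(50) computes 50 - 44 = 6.
Step 3: result = 6

The answer is 6.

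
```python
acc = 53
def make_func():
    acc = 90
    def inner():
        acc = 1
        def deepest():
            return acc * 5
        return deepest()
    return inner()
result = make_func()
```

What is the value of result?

Step 1: deepest() looks up acc through LEGB: not local, finds acc = 1 in enclosing inner().
Step 2: Returns 1 * 5 = 5.
Step 3: result = 5

The answer is 5.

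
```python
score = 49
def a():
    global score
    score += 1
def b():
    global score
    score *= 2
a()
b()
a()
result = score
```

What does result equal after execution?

Step 1: score = 49.
Step 2: a(): score = 49 + 1 = 50.
Step 3: b(): score = 50 * 2 = 100.
Step 4: a(): score = 100 + 1 = 101

The answer is 101.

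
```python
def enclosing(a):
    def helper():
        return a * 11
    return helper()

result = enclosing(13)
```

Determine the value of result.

Step 1: enclosing(13) binds parameter a = 13.
Step 2: helper() accesses a = 13 from enclosing scope.
Step 3: result = 13 * 11 = 143

The answer is 143.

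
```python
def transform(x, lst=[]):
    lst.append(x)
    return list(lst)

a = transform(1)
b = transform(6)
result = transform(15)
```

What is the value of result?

Step 1: Default list is shared. list() creates copies for return values.
Step 2: Internal list grows: [1] -> [1, 6] -> [1, 6, 15].
Step 3: result = [1, 6, 15]

The answer is [1, 6, 15].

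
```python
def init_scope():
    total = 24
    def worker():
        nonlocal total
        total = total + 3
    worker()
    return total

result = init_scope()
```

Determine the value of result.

Step 1: init_scope() sets total = 24.
Step 2: worker() uses nonlocal to modify total in init_scope's scope: total = 24 + 3 = 27.
Step 3: init_scope() returns the modified total = 27

The answer is 27.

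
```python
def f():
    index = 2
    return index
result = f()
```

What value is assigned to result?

Step 1: f() defines index = 2 in its local scope.
Step 2: return index finds the local variable index = 2.
Step 3: result = 2

The answer is 2.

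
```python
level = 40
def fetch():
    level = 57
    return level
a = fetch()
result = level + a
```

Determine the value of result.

Step 1: Global level = 40. fetch() returns local level = 57.
Step 2: a = 57. Global level still = 40.
Step 3: result = 40 + 57 = 97

The answer is 97.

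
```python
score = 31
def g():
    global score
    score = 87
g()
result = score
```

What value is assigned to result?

Step 1: score = 31 globally.
Step 2: g() declares global score and sets it to 87.
Step 3: After g(), global score = 87. result = 87

The answer is 87.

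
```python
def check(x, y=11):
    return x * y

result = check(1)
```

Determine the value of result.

Step 1: check(1) uses default y = 11.
Step 2: Returns 1 * 11 = 11.
Step 3: result = 11

The answer is 11.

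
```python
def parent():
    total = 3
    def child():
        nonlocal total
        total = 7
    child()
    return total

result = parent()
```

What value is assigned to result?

Step 1: parent() sets total = 3.
Step 2: child() uses nonlocal to reassign total = 7.
Step 3: result = 7

The answer is 7.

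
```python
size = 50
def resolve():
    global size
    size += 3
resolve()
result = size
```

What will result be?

Step 1: size = 50 globally.
Step 2: resolve() modifies global size: size += 3 = 53.
Step 3: result = 53

The answer is 53.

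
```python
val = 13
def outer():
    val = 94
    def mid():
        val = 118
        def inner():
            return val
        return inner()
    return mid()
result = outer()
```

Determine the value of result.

Step 1: Three levels of shadowing: global 13, outer 94, mid 118.
Step 2: inner() finds val = 118 in enclosing mid() scope.
Step 3: result = 118

The answer is 118.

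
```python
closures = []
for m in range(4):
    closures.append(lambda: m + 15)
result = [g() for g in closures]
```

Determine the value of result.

Step 1: All lambdas capture m by reference. After the loop, m = 3.
Step 2: Each call returns 3 + 15 = 18.
Step 3: result = [18, 18, 18, 18]

The answer is [18, 18, 18, 18].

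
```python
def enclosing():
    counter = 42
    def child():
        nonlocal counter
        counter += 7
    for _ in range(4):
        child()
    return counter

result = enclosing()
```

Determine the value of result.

Step 1: counter = 42.
Step 2: child() is called 4 times in a loop, each adding 7 via nonlocal.
Step 3: counter = 42 + 7 * 4 = 70

The answer is 70.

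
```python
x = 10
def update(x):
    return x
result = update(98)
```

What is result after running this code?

Step 1: Global x = 10.
Step 2: update(98) takes parameter x = 98, which shadows the global.
Step 3: result = 98

The answer is 98.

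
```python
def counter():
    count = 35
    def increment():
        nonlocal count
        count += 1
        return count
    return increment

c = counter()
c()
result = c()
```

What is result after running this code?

Step 1: counter() creates closure with count = 35.
Step 2: Each c() call increments count via nonlocal. After 2 calls: 35 + 2 = 37.
Step 3: result = 37

The answer is 37.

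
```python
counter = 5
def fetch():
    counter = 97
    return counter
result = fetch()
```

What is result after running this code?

Step 1: Global counter = 5.
Step 2: fetch() creates local counter = 97, shadowing the global.
Step 3: Returns local counter = 97. result = 97

The answer is 97.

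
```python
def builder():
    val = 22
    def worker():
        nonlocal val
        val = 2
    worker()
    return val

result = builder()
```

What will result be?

Step 1: builder() sets val = 22.
Step 2: worker() uses nonlocal to reassign val = 2.
Step 3: result = 2

The answer is 2.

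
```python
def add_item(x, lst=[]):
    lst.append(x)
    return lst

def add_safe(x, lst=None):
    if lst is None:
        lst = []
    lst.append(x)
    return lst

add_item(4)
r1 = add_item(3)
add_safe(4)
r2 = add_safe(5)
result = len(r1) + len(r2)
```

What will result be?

Step 1: add_item shares mutable default: after 2 calls, lst = [4, 3], len = 2.
Step 2: add_safe creates fresh list each time: r2 = [5], len = 1.
Step 3: result = 2 + 1 = 3

The answer is 3.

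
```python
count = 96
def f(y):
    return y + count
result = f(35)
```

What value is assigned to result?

Step 1: count = 96 is defined globally.
Step 2: f(35) uses parameter y = 35 and looks up count from global scope = 96.
Step 3: result = 35 + 96 = 131

The answer is 131.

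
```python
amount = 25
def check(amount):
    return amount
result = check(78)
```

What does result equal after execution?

Step 1: Global amount = 25.
Step 2: check(78) takes parameter amount = 78, which shadows the global.
Step 3: result = 78

The answer is 78.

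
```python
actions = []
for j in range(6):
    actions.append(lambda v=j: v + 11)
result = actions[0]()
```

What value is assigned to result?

Step 1: Default argument v=j captures j's value at definition time.
Step 2: actions[0] was defined when j = 0, so v defaults to 0.
Step 3: result = 0 + 11 = 11 (default arg fixes the late binding issue)

The answer is 11.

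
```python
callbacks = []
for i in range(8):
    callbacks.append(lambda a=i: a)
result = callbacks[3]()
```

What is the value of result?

Step 1: Default argument a=i captures i's value at each iteration.
Step 2: callbacks[3] captured a = 3 when i was 3.
Step 3: result = 3

The answer is 3.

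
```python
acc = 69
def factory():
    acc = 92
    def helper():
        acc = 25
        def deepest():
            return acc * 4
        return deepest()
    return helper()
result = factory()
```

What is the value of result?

Step 1: deepest() looks up acc through LEGB: not local, finds acc = 25 in enclosing helper().
Step 2: Returns 25 * 4 = 100.
Step 3: result = 100

The answer is 100.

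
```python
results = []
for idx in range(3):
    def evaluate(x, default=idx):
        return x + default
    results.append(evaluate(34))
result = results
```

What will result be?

Step 1: Default argument default=idx is evaluated at function definition time.
Step 2: Each iteration creates evaluate with default = current idx value.
Step 3: evaluate(34) returns 34 + default. results = [34, 35, 36]

The answer is [34, 35, 36].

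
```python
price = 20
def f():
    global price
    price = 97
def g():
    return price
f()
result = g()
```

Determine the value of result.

Step 1: price = 20.
Step 2: f() sets global price = 97.
Step 3: g() reads global price = 97. result = 97

The answer is 97.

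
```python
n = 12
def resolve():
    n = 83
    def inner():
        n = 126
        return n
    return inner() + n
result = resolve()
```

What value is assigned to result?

Step 1: resolve() has local n = 83. inner() has local n = 126.
Step 2: inner() returns its local n = 126.
Step 3: resolve() returns 126 + its own n (83) = 209

The answer is 209.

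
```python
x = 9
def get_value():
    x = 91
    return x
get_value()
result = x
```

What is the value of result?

Step 1: Global x = 9.
Step 2: get_value() creates local x = 91 (shadow, not modification).
Step 3: After get_value() returns, global x is unchanged. result = 9

The answer is 9.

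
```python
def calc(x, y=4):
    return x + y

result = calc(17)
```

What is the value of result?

Step 1: calc(17) uses default y = 4.
Step 2: Returns 17 + 4 = 21.
Step 3: result = 21

The answer is 21.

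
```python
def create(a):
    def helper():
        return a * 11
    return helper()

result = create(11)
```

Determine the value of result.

Step 1: create(11) binds parameter a = 11.
Step 2: helper() accesses a = 11 from enclosing scope.
Step 3: result = 11 * 11 = 121

The answer is 121.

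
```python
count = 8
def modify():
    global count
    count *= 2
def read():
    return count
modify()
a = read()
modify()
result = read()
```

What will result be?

Step 1: count = 8.
Step 2: First modify(): count = 8 * 2 = 16.
Step 3: Second modify(): count = 16 * 2 = 32.
Step 4: read() returns 32

The answer is 32.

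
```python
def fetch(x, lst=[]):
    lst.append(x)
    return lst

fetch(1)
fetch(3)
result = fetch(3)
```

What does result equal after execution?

Step 1: Mutable default argument gotcha! The list [] is created once.
Step 2: Each call appends to the SAME list: [1], [1, 3], [1, 3, 3].
Step 3: result = [1, 3, 3]

The answer is [1, 3, 3].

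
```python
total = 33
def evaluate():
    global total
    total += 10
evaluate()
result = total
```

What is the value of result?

Step 1: total = 33 globally.
Step 2: evaluate() modifies global total: total += 10 = 43.
Step 3: result = 43

The answer is 43.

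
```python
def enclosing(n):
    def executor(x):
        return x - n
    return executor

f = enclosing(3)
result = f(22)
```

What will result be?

Step 1: enclosing(3) creates a closure capturing n = 3.
Step 2: f(22) computes 22 - 3 = 19.
Step 3: result = 19

The answer is 19.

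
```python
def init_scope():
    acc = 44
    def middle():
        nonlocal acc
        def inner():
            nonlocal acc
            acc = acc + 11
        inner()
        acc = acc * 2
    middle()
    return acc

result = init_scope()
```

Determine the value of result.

Step 1: acc = 44.
Step 2: inner() adds 11: acc = 44 + 11 = 55.
Step 3: middle() doubles: acc = 55 * 2 = 110.
Step 4: result = 110

The answer is 110.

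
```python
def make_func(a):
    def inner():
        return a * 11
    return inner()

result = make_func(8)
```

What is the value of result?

Step 1: make_func(8) binds parameter a = 8.
Step 2: inner() accesses a = 8 from enclosing scope.
Step 3: result = 8 * 11 = 88

The answer is 88.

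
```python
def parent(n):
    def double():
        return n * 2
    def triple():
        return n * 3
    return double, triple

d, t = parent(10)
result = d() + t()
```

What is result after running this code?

Step 1: Both closures capture the same n = 10.
Step 2: d() = 10 * 2 = 20, t() = 10 * 3 = 30.
Step 3: result = 20 + 30 = 50

The answer is 50.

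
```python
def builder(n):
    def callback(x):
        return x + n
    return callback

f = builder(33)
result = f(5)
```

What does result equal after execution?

Step 1: builder(33) creates a closure that captures n = 33.
Step 2: f(5) calls the closure with x = 5, returning 5 + 33 = 38.
Step 3: result = 38

The answer is 38.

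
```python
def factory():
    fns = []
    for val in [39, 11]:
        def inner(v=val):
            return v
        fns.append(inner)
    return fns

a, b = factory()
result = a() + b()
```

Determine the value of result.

Step 1: Default argument v=val captures val at each iteration.
Step 2: a() returns 39 (captured at first iteration), b() returns 11 (captured at second).
Step 3: result = 39 + 11 = 50

The answer is 50.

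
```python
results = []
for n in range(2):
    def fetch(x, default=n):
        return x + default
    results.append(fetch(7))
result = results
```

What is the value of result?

Step 1: Default argument default=n is evaluated at function definition time.
Step 2: Each iteration creates fetch with default = current n value.
Step 3: fetch(7) returns 7 + default. results = [7, 8]

The answer is [7, 8].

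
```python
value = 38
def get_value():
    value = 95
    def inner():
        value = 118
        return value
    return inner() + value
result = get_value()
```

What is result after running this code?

Step 1: get_value() has local value = 95. inner() has local value = 118.
Step 2: inner() returns its local value = 118.
Step 3: get_value() returns 118 + its own value (95) = 213

The answer is 213.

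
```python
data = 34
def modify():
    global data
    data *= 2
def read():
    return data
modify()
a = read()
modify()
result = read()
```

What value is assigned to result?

Step 1: data = 34.
Step 2: First modify(): data = 34 * 2 = 68.
Step 3: Second modify(): data = 68 * 2 = 136.
Step 4: read() returns 136

The answer is 136.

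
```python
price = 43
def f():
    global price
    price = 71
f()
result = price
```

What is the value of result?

Step 1: price = 43 globally.
Step 2: f() declares global price and sets it to 71.
Step 3: After f(), global price = 71. result = 71

The answer is 71.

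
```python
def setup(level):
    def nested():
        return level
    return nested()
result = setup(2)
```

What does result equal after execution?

Step 1: setup(2) binds parameter level = 2.
Step 2: nested() looks up level in enclosing scope and finds the parameter level = 2.
Step 3: result = 2

The answer is 2.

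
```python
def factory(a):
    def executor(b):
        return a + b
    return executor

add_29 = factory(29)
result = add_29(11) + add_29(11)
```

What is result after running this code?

Step 1: add_29 captures a = 29.
Step 2: add_29(11) = 29 + 11 = 40, called twice.
Step 3: result = 40 + 40 = 80

The answer is 80.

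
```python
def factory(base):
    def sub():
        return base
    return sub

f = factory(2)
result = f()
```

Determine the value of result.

Step 1: factory(2) creates closure capturing base = 2.
Step 2: f() returns the captured base = 2.
Step 3: result = 2

The answer is 2.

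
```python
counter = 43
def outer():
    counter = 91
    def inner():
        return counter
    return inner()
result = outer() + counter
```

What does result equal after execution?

Step 1: Global counter = 43. outer() shadows with counter = 91.
Step 2: inner() returns enclosing counter = 91. outer() = 91.
Step 3: result = 91 + global counter (43) = 134

The answer is 134.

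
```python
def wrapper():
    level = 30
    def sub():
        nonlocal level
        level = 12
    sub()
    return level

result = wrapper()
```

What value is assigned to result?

Step 1: wrapper() sets level = 30.
Step 2: sub() uses nonlocal to reassign level = 12.
Step 3: result = 12

The answer is 12.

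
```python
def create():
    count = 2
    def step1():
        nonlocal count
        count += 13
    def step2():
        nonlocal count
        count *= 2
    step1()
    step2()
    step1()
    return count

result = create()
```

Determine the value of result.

Step 1: count = 2.
Step 2: step1(): count = 2 + 13 = 15.
Step 3: step2(): count = 15 * 2 = 30.
Step 4: step1(): count = 30 + 13 = 43. result = 43

The answer is 43.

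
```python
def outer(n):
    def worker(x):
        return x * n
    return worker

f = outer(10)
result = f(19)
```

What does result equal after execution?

Step 1: outer(10) creates a closure capturing n = 10.
Step 2: f(19) computes 19 * 10 = 190.
Step 3: result = 190

The answer is 190.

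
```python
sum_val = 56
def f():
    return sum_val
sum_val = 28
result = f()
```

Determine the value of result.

Step 1: sum_val is first set to 56, then reassigned to 28.
Step 2: f() is called after the reassignment, so it looks up the current global sum_val = 28.
Step 3: result = 28

The answer is 28.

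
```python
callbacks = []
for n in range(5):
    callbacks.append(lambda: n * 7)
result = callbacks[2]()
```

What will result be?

Step 1: All lambdas reference the same variable n (late binding).
Step 2: After the loop, n = 4. Every lambda returns n * 7.
Step 3: callbacks[2]() = 4 * 7 = 28

The answer is 28.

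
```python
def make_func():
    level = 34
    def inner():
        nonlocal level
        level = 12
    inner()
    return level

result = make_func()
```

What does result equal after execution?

Step 1: make_func() sets level = 34.
Step 2: inner() uses nonlocal to reassign level = 12.
Step 3: result = 12

The answer is 12.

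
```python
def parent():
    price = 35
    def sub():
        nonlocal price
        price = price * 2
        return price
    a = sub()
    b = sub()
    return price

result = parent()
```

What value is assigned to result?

Step 1: price starts at 35.
Step 2: First sub(): price = 35 * 2 = 70.
Step 3: Second sub(): price = 70 * 2 = 140.
Step 4: result = 140

The answer is 140.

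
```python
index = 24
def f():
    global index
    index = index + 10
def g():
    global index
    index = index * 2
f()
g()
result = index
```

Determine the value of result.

Step 1: index = 24.
Step 2: f() adds 10: index = 24 + 10 = 34.
Step 3: g() doubles: index = 34 * 2 = 68.
Step 4: result = 68

The answer is 68.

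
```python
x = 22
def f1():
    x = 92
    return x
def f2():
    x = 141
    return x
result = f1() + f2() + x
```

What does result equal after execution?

Step 1: Each function shadows global x with its own local.
Step 2: f1() returns 92, f2() returns 141.
Step 3: Global x = 22 is unchanged. result = 92 + 141 + 22 = 255

The answer is 255.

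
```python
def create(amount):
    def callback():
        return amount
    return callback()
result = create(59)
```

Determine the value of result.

Step 1: create(59) binds parameter amount = 59.
Step 2: callback() looks up amount in enclosing scope and finds the parameter amount = 59.
Step 3: result = 59

The answer is 59.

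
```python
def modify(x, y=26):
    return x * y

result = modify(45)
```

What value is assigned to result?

Step 1: modify(45) uses default y = 26.
Step 2: Returns 45 * 26 = 1170.
Step 3: result = 1170

The answer is 1170.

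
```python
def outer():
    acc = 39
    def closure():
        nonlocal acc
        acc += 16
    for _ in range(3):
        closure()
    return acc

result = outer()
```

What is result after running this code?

Step 1: acc = 39.
Step 2: closure() is called 3 times in a loop, each adding 16 via nonlocal.
Step 3: acc = 39 + 16 * 3 = 87

The answer is 87.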